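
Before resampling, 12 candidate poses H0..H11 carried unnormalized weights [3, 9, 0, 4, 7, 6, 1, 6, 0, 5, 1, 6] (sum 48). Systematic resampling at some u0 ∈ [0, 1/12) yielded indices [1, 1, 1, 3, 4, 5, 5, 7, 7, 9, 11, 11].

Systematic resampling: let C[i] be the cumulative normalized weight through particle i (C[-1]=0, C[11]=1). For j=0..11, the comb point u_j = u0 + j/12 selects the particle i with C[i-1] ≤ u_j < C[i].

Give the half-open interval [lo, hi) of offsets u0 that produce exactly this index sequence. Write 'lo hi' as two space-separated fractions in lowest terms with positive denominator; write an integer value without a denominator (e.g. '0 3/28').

1/16 1/12

C = [1/16, 1/4, 1/4, 1/3, 23/48, 29/48, 5/8, 3/4, 3/4, 41/48, 7/8, 1]
j=0 picked index 1: u0 ∈ [1/16, 1/4)
j=1 picked index 1: u0 ∈ [-1/48, 1/6)
j=2 picked index 1: u0 ∈ [-5/48, 1/12)
j=3 picked index 3: u0 ∈ [0, 1/12)
j=4 picked index 4: u0 ∈ [0, 7/48)
j=5 picked index 5: u0 ∈ [1/16, 3/16)
j=6 picked index 5: u0 ∈ [-1/48, 5/48)
j=7 picked index 7: u0 ∈ [1/24, 1/6)
j=8 picked index 7: u0 ∈ [-1/24, 1/12)
j=9 picked index 9: u0 ∈ [0, 5/48)
j=10 picked index 11: u0 ∈ [1/24, 1/6)
j=11 picked index 11: u0 ∈ [-1/24, 1/12)
intersection: [1/16, 1/12)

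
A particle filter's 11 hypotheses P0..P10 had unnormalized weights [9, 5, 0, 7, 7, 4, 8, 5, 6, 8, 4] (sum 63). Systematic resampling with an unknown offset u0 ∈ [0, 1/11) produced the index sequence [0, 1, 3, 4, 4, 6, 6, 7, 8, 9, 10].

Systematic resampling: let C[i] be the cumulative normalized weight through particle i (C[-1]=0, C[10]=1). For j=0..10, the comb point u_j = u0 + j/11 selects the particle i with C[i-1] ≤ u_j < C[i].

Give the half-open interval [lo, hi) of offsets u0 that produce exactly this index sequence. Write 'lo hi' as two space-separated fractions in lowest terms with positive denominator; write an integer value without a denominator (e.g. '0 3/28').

2/33 6/77

C = [1/7, 2/9, 2/9, 1/3, 4/9, 32/63, 40/63, 5/7, 17/21, 59/63, 1]
j=0 picked index 0: u0 ∈ [0, 1/7)
j=1 picked index 1: u0 ∈ [4/77, 13/99)
j=2 picked index 3: u0 ∈ [4/99, 5/33)
j=3 picked index 4: u0 ∈ [2/33, 17/99)
j=4 picked index 4: u0 ∈ [-1/33, 8/99)
j=5 picked index 6: u0 ∈ [37/693, 125/693)
j=6 picked index 6: u0 ∈ [-26/693, 62/693)
j=7 picked index 7: u0 ∈ [-1/693, 6/77)
j=8 picked index 8: u0 ∈ [-1/77, 19/231)
j=9 picked index 9: u0 ∈ [-2/231, 82/693)
j=10 picked index 10: u0 ∈ [19/693, 1/11)
intersection: [2/33, 6/77)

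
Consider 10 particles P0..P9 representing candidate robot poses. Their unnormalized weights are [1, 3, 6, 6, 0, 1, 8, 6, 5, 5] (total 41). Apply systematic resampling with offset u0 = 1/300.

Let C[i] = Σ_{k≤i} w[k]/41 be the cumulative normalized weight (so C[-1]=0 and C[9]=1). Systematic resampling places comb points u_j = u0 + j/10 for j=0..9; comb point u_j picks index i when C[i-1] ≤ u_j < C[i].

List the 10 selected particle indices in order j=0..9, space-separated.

C = [1/41, 4/41, 10/41, 16/41, 16/41, 17/41, 25/41, 31/41, 36/41, 1]
j=0: u_0=1/300 ∈ [0, 1/41) → index 0
j=1: u_1=31/300 ∈ [4/41, 10/41) → index 2
j=2: u_2=61/300 ∈ [4/41, 10/41) → index 2
j=3: u_3=91/300 ∈ [10/41, 16/41) → index 3
j=4: u_4=121/300 ∈ [16/41, 17/41) → index 5
j=5: u_5=151/300 ∈ [17/41, 25/41) → index 6
j=6: u_6=181/300 ∈ [17/41, 25/41) → index 6
j=7: u_7=211/300 ∈ [25/41, 31/41) → index 7
j=8: u_8=241/300 ∈ [31/41, 36/41) → index 8
j=9: u_9=271/300 ∈ [36/41, 1) → index 9

0 2 2 3 5 6 6 7 8 9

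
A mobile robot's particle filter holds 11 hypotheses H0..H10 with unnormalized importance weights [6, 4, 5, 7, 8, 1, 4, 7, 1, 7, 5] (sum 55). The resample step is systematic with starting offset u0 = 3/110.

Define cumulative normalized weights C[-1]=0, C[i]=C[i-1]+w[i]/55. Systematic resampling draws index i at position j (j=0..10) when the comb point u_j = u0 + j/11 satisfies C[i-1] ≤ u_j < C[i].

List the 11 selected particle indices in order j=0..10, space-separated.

C = [6/55, 2/11, 3/11, 2/5, 6/11, 31/55, 7/11, 42/55, 43/55, 10/11, 1]
j=0: u_0=3/110 ∈ [0, 6/55) → index 0
j=1: u_1=13/110 ∈ [6/55, 2/11) → index 1
j=2: u_2=23/110 ∈ [2/11, 3/11) → index 2
j=3: u_3=3/10 ∈ [3/11, 2/5) → index 3
j=4: u_4=43/110 ∈ [3/11, 2/5) → index 3
j=5: u_5=53/110 ∈ [2/5, 6/11) → index 4
j=6: u_6=63/110 ∈ [31/55, 7/11) → index 6
j=7: u_7=73/110 ∈ [7/11, 42/55) → index 7
j=8: u_8=83/110 ∈ [7/11, 42/55) → index 7
j=9: u_9=93/110 ∈ [43/55, 10/11) → index 9
j=10: u_10=103/110 ∈ [10/11, 1) → index 10

0 1 2 3 3 4 6 7 7 9 10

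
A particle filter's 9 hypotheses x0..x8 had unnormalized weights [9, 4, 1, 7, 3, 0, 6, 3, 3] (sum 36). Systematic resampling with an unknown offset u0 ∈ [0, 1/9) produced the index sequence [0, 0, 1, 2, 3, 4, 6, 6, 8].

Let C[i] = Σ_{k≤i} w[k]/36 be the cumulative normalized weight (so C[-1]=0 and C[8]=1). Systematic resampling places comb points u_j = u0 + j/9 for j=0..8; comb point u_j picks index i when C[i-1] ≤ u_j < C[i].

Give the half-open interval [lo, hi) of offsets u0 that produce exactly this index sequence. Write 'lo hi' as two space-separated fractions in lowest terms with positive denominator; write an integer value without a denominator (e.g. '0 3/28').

1/36 1/18

C = [1/4, 13/36, 7/18, 7/12, 2/3, 2/3, 5/6, 11/12, 1]
j=0 picked index 0: u0 ∈ [0, 1/4)
j=1 picked index 0: u0 ∈ [-1/9, 5/36)
j=2 picked index 1: u0 ∈ [1/36, 5/36)
j=3 picked index 2: u0 ∈ [1/36, 1/18)
j=4 picked index 3: u0 ∈ [-1/18, 5/36)
j=5 picked index 4: u0 ∈ [1/36, 1/9)
j=6 picked index 6: u0 ∈ [0, 1/6)
j=7 picked index 6: u0 ∈ [-1/9, 1/18)
j=8 picked index 8: u0 ∈ [1/36, 1/9)
intersection: [1/36, 1/18)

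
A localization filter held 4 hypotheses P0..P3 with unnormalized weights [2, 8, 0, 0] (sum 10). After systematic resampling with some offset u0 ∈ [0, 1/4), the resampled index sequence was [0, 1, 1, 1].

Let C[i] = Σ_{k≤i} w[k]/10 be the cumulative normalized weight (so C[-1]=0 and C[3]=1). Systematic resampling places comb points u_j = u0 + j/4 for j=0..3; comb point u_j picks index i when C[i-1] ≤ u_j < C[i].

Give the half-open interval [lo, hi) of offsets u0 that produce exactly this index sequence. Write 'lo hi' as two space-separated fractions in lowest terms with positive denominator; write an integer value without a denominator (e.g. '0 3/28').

C = [1/5, 1, 1, 1]
j=0 picked index 0: u0 ∈ [0, 1/5)
j=1 picked index 1: u0 ∈ [-1/20, 3/4)
j=2 picked index 1: u0 ∈ [-3/10, 1/2)
j=3 picked index 1: u0 ∈ [-11/20, 1/4)
intersection: [0, 1/5)

0 1/5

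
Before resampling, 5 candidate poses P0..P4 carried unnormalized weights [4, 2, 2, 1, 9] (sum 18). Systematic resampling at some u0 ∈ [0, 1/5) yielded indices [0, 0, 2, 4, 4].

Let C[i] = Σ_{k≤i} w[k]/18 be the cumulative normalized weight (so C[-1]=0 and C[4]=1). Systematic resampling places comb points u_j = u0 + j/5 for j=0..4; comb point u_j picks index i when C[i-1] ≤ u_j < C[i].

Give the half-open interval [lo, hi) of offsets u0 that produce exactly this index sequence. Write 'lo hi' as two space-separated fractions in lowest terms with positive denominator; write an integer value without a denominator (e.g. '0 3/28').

0 1/45

C = [2/9, 1/3, 4/9, 1/2, 1]
j=0 picked index 0: u0 ∈ [0, 2/9)
j=1 picked index 0: u0 ∈ [-1/5, 1/45)
j=2 picked index 2: u0 ∈ [-1/15, 2/45)
j=3 picked index 4: u0 ∈ [-1/10, 2/5)
j=4 picked index 4: u0 ∈ [-3/10, 1/5)
intersection: [0, 1/45)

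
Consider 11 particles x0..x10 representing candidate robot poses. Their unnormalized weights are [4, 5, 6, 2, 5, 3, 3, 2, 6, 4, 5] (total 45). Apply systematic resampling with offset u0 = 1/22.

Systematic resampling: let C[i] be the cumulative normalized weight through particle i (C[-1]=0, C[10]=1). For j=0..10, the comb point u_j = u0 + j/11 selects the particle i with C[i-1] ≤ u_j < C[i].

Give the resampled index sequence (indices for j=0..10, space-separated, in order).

0 1 2 2 4 5 6 8 8 9 10

C = [4/45, 1/5, 1/3, 17/45, 22/45, 5/9, 28/45, 2/3, 4/5, 8/9, 1]
j=0: u_0=1/22 ∈ [0, 4/45) → index 0
j=1: u_1=3/22 ∈ [4/45, 1/5) → index 1
j=2: u_2=5/22 ∈ [1/5, 1/3) → index 2
j=3: u_3=7/22 ∈ [1/5, 1/3) → index 2
j=4: u_4=9/22 ∈ [17/45, 22/45) → index 4
j=5: u_5=1/2 ∈ [22/45, 5/9) → index 5
j=6: u_6=13/22 ∈ [5/9, 28/45) → index 6
j=7: u_7=15/22 ∈ [2/3, 4/5) → index 8
j=8: u_8=17/22 ∈ [2/3, 4/5) → index 8
j=9: u_9=19/22 ∈ [4/5, 8/9) → index 9
j=10: u_10=21/22 ∈ [8/9, 1) → index 10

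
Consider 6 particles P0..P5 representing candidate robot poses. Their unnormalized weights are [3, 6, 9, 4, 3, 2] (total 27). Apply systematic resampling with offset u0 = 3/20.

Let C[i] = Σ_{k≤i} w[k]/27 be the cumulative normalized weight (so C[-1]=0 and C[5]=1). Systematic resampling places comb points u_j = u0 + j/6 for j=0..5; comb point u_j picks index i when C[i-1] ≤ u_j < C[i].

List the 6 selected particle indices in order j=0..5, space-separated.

C = [1/9, 1/3, 2/3, 22/27, 25/27, 1]
j=0: u_0=3/20 ∈ [1/9, 1/3) → index 1
j=1: u_1=19/60 ∈ [1/9, 1/3) → index 1
j=2: u_2=29/60 ∈ [1/3, 2/3) → index 2
j=3: u_3=13/20 ∈ [1/3, 2/3) → index 2
j=4: u_4=49/60 ∈ [22/27, 25/27) → index 4
j=5: u_5=59/60 ∈ [25/27, 1) → index 5

1 1 2 2 4 5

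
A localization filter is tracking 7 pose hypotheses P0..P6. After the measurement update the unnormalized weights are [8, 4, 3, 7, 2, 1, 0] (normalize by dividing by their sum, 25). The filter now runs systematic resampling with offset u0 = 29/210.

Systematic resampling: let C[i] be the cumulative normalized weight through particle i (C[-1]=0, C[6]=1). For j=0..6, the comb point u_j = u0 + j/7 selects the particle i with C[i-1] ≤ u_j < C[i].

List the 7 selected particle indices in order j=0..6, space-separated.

0 0 1 2 3 3 5

C = [8/25, 12/25, 3/5, 22/25, 24/25, 1, 1]
j=0: u_0=29/210 ∈ [0, 8/25) → index 0
j=1: u_1=59/210 ∈ [0, 8/25) → index 0
j=2: u_2=89/210 ∈ [8/25, 12/25) → index 1
j=3: u_3=17/30 ∈ [12/25, 3/5) → index 2
j=4: u_4=149/210 ∈ [3/5, 22/25) → index 3
j=5: u_5=179/210 ∈ [3/5, 22/25) → index 3
j=6: u_6=209/210 ∈ [24/25, 1) → index 5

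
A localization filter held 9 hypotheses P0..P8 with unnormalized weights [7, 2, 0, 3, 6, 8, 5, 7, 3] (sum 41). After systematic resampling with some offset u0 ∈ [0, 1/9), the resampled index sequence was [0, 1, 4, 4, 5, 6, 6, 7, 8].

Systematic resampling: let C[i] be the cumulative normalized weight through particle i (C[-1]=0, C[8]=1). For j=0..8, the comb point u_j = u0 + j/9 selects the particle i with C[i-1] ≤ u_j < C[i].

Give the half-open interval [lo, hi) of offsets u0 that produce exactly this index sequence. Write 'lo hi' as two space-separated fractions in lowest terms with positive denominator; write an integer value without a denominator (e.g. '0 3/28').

C = [7/41, 9/41, 9/41, 12/41, 18/41, 26/41, 31/41, 38/41, 1]
j=0 picked index 0: u0 ∈ [0, 7/41)
j=1 picked index 1: u0 ∈ [22/369, 40/369)
j=2 picked index 4: u0 ∈ [26/369, 80/369)
j=3 picked index 4: u0 ∈ [-5/123, 13/123)
j=4 picked index 5: u0 ∈ [-2/369, 70/369)
j=5 picked index 6: u0 ∈ [29/369, 74/369)
j=6 picked index 6: u0 ∈ [-4/123, 11/123)
j=7 picked index 7: u0 ∈ [-8/369, 55/369)
j=8 picked index 8: u0 ∈ [14/369, 1/9)
intersection: [29/369, 11/123)

29/369 11/123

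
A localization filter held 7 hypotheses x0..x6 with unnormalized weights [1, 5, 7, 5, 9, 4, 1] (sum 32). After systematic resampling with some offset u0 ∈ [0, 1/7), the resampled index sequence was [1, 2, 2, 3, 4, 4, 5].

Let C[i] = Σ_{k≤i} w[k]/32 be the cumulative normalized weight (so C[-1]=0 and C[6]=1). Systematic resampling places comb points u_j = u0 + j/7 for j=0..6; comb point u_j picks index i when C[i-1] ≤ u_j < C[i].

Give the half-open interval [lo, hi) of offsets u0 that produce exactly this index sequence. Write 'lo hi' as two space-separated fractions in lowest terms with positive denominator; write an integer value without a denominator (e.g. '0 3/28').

5/112 25/224

C = [1/32, 3/16, 13/32, 9/16, 27/32, 31/32, 1]
j=0 picked index 1: u0 ∈ [1/32, 3/16)
j=1 picked index 2: u0 ∈ [5/112, 59/224)
j=2 picked index 2: u0 ∈ [-11/112, 27/224)
j=3 picked index 3: u0 ∈ [-5/224, 15/112)
j=4 picked index 4: u0 ∈ [-1/112, 61/224)
j=5 picked index 4: u0 ∈ [-17/112, 29/224)
j=6 picked index 5: u0 ∈ [-3/224, 25/224)
intersection: [5/112, 25/224)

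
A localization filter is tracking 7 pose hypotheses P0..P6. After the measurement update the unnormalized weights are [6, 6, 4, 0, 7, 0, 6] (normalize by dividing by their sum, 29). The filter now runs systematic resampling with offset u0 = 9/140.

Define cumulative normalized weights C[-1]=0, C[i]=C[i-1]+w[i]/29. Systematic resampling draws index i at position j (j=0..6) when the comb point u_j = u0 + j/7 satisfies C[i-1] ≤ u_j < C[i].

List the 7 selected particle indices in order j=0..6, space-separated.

C = [6/29, 12/29, 16/29, 16/29, 23/29, 23/29, 1]
j=0: u_0=9/140 ∈ [0, 6/29) → index 0
j=1: u_1=29/140 ∈ [6/29, 12/29) → index 1
j=2: u_2=7/20 ∈ [6/29, 12/29) → index 1
j=3: u_3=69/140 ∈ [12/29, 16/29) → index 2
j=4: u_4=89/140 ∈ [16/29, 23/29) → index 4
j=5: u_5=109/140 ∈ [16/29, 23/29) → index 4
j=6: u_6=129/140 ∈ [23/29, 1) → index 6

0 1 1 2 4 4 6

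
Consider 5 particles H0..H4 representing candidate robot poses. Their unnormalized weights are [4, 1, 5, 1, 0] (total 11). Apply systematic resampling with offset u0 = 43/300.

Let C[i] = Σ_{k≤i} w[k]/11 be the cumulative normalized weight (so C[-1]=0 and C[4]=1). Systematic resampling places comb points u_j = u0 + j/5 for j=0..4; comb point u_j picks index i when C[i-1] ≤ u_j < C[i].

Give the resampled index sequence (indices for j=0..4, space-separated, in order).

C = [4/11, 5/11, 10/11, 1, 1]
j=0: u_0=43/300 ∈ [0, 4/11) → index 0
j=1: u_1=103/300 ∈ [0, 4/11) → index 0
j=2: u_2=163/300 ∈ [5/11, 10/11) → index 2
j=3: u_3=223/300 ∈ [5/11, 10/11) → index 2
j=4: u_4=283/300 ∈ [10/11, 1) → index 3

0 0 2 2 3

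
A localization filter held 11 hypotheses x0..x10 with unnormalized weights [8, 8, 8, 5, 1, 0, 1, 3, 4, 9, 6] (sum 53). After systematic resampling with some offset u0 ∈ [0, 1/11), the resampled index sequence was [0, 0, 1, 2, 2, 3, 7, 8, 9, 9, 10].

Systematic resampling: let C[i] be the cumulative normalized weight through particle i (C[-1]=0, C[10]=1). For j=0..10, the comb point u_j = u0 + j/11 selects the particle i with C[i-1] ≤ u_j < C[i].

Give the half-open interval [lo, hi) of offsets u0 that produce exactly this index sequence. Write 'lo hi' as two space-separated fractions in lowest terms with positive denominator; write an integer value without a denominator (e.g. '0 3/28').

23/583 35/583

C = [8/53, 16/53, 24/53, 29/53, 30/53, 30/53, 31/53, 34/53, 38/53, 47/53, 1]
j=0 picked index 0: u0 ∈ [0, 8/53)
j=1 picked index 0: u0 ∈ [-1/11, 35/583)
j=2 picked index 1: u0 ∈ [-18/583, 70/583)
j=3 picked index 2: u0 ∈ [17/583, 105/583)
j=4 picked index 2: u0 ∈ [-36/583, 52/583)
j=5 picked index 3: u0 ∈ [-1/583, 54/583)
j=6 picked index 7: u0 ∈ [23/583, 56/583)
j=7 picked index 8: u0 ∈ [3/583, 47/583)
j=8 picked index 9: u0 ∈ [-6/583, 93/583)
j=9 picked index 9: u0 ∈ [-59/583, 40/583)
j=10 picked index 10: u0 ∈ [-13/583, 1/11)
intersection: [23/583, 35/583)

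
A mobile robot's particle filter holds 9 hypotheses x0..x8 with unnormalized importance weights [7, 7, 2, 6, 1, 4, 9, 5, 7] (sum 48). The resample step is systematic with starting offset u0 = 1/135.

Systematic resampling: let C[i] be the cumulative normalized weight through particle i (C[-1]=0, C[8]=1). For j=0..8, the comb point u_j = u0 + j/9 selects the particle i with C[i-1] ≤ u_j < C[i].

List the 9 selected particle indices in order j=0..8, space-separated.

C = [7/48, 7/24, 1/3, 11/24, 23/48, 9/16, 3/4, 41/48, 1]
j=0: u_0=1/135 ∈ [0, 7/48) → index 0
j=1: u_1=16/135 ∈ [0, 7/48) → index 0
j=2: u_2=31/135 ∈ [7/48, 7/24) → index 1
j=3: u_3=46/135 ∈ [1/3, 11/24) → index 3
j=4: u_4=61/135 ∈ [1/3, 11/24) → index 3
j=5: u_5=76/135 ∈ [9/16, 3/4) → index 6
j=6: u_6=91/135 ∈ [9/16, 3/4) → index 6
j=7: u_7=106/135 ∈ [3/4, 41/48) → index 7
j=8: u_8=121/135 ∈ [41/48, 1) → index 8

0 0 1 3 3 6 6 7 8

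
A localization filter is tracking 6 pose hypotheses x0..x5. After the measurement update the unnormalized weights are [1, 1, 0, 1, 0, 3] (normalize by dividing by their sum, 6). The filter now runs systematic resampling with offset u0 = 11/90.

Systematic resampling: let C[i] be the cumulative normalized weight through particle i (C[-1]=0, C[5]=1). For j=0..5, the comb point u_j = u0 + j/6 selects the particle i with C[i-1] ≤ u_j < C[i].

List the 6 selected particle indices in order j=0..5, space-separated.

C = [1/6, 1/3, 1/3, 1/2, 1/2, 1]
j=0: u_0=11/90 ∈ [0, 1/6) → index 0
j=1: u_1=13/45 ∈ [1/6, 1/3) → index 1
j=2: u_2=41/90 ∈ [1/3, 1/2) → index 3
j=3: u_3=28/45 ∈ [1/2, 1) → index 5
j=4: u_4=71/90 ∈ [1/2, 1) → index 5
j=5: u_5=43/45 ∈ [1/2, 1) → index 5

0 1 3 5 5 5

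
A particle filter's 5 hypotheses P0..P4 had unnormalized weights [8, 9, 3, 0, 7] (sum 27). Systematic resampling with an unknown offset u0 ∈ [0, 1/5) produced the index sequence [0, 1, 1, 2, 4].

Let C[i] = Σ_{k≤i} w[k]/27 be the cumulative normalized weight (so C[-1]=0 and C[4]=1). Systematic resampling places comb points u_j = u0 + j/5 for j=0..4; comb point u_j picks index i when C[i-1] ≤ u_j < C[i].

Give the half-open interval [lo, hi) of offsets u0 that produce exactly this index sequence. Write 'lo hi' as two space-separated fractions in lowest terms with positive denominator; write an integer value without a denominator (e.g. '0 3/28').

13/135 19/135

C = [8/27, 17/27, 20/27, 20/27, 1]
j=0 picked index 0: u0 ∈ [0, 8/27)
j=1 picked index 1: u0 ∈ [13/135, 58/135)
j=2 picked index 1: u0 ∈ [-14/135, 31/135)
j=3 picked index 2: u0 ∈ [4/135, 19/135)
j=4 picked index 4: u0 ∈ [-8/135, 1/5)
intersection: [13/135, 19/135)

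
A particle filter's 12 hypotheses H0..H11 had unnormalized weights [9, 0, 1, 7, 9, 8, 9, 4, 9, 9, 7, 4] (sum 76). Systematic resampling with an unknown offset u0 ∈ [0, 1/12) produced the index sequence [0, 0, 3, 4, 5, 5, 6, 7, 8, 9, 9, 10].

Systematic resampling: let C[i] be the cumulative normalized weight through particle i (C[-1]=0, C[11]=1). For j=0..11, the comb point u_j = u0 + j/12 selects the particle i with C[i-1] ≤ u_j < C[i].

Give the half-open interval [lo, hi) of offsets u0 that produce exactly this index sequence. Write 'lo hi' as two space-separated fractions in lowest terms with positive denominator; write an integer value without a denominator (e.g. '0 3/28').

1/114 5/228

C = [9/76, 9/76, 5/38, 17/76, 13/38, 17/38, 43/76, 47/76, 14/19, 65/76, 18/19, 1]
j=0 picked index 0: u0 ∈ [0, 9/76)
j=1 picked index 0: u0 ∈ [-1/12, 2/57)
j=2 picked index 3: u0 ∈ [-2/57, 13/228)
j=3 picked index 4: u0 ∈ [-1/38, 7/76)
j=4 picked index 5: u0 ∈ [1/114, 13/114)
j=5 picked index 5: u0 ∈ [-17/228, 7/228)
j=6 picked index 6: u0 ∈ [-1/19, 5/76)
j=7 picked index 7: u0 ∈ [-1/57, 2/57)
j=8 picked index 8: u0 ∈ [-11/228, 4/57)
j=9 picked index 9: u0 ∈ [-1/76, 2/19)
j=10 picked index 9: u0 ∈ [-11/114, 5/228)
j=11 picked index 10: u0 ∈ [-7/114, 7/228)
intersection: [1/114, 5/228)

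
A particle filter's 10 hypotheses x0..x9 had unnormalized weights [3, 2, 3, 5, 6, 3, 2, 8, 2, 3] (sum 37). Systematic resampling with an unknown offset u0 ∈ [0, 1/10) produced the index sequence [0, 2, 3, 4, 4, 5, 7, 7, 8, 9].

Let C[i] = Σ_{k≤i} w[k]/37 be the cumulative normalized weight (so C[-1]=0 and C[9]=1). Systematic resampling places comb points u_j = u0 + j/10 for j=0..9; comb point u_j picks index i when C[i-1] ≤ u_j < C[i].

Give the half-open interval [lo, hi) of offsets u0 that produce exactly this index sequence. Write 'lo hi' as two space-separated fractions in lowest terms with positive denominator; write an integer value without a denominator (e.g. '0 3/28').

12/185 3/37

C = [3/37, 5/37, 8/37, 13/37, 19/37, 22/37, 24/37, 32/37, 34/37, 1]
j=0 picked index 0: u0 ∈ [0, 3/37)
j=1 picked index 2: u0 ∈ [13/370, 43/370)
j=2 picked index 3: u0 ∈ [3/185, 28/185)
j=3 picked index 4: u0 ∈ [19/370, 79/370)
j=4 picked index 4: u0 ∈ [-9/185, 21/185)
j=5 picked index 5: u0 ∈ [1/74, 7/74)
j=6 picked index 7: u0 ∈ [9/185, 49/185)
j=7 picked index 7: u0 ∈ [-19/370, 61/370)
j=8 picked index 8: u0 ∈ [12/185, 22/185)
j=9 picked index 9: u0 ∈ [7/370, 1/10)
intersection: [12/185, 3/37)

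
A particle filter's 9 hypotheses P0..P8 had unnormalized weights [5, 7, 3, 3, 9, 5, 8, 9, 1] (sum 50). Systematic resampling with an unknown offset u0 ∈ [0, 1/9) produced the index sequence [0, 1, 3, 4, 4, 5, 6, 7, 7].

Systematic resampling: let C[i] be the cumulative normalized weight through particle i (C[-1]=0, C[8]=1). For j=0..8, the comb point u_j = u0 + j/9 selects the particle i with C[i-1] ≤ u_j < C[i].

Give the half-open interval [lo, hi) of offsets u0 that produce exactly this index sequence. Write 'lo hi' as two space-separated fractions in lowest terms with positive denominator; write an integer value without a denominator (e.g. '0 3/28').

C = [1/10, 6/25, 3/10, 9/25, 27/50, 16/25, 4/5, 49/50, 1]
j=0 picked index 0: u0 ∈ [0, 1/10)
j=1 picked index 1: u0 ∈ [-1/90, 29/225)
j=2 picked index 3: u0 ∈ [7/90, 31/225)
j=3 picked index 4: u0 ∈ [2/75, 31/150)
j=4 picked index 4: u0 ∈ [-19/225, 43/450)
j=5 picked index 5: u0 ∈ [-7/450, 19/225)
j=6 picked index 6: u0 ∈ [-2/75, 2/15)
j=7 picked index 7: u0 ∈ [1/45, 91/450)
j=8 picked index 7: u0 ∈ [-4/45, 41/450)
intersection: [7/90, 19/225)

7/90 19/225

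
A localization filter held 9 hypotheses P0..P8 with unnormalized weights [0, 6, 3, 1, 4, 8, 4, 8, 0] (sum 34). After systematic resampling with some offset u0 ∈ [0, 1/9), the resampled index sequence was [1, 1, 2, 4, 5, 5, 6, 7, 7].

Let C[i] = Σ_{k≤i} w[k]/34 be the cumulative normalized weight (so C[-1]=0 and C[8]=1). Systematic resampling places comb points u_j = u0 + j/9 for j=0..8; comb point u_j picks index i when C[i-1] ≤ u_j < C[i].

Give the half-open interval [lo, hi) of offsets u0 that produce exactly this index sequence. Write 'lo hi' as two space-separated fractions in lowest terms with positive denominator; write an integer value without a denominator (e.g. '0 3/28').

C = [0, 3/17, 9/34, 5/17, 7/17, 11/17, 13/17, 1, 1]
j=0 picked index 1: u0 ∈ [0, 3/17)
j=1 picked index 1: u0 ∈ [-1/9, 10/153)
j=2 picked index 2: u0 ∈ [-7/153, 13/306)
j=3 picked index 4: u0 ∈ [-2/51, 4/51)
j=4 picked index 5: u0 ∈ [-5/153, 31/153)
j=5 picked index 5: u0 ∈ [-22/153, 14/153)
j=6 picked index 6: u0 ∈ [-1/51, 5/51)
j=7 picked index 7: u0 ∈ [-2/153, 2/9)
j=8 picked index 7: u0 ∈ [-19/153, 1/9)
intersection: [0, 13/306)

0 13/306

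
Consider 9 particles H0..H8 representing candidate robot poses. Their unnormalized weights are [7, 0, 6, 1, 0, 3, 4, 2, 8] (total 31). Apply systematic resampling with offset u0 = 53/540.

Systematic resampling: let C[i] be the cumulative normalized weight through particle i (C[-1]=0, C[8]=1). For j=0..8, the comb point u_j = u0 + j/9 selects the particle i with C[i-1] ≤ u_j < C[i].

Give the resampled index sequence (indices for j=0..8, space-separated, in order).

C = [7/31, 7/31, 13/31, 14/31, 14/31, 17/31, 21/31, 23/31, 1]
j=0: u_0=53/540 ∈ [0, 7/31) → index 0
j=1: u_1=113/540 ∈ [0, 7/31) → index 0
j=2: u_2=173/540 ∈ [7/31, 13/31) → index 2
j=3: u_3=233/540 ∈ [13/31, 14/31) → index 3
j=4: u_4=293/540 ∈ [14/31, 17/31) → index 5
j=5: u_5=353/540 ∈ [17/31, 21/31) → index 6
j=6: u_6=413/540 ∈ [23/31, 1) → index 8
j=7: u_7=473/540 ∈ [23/31, 1) → index 8
j=8: u_8=533/540 ∈ [23/31, 1) → index 8

0 0 2 3 5 6 8 8 8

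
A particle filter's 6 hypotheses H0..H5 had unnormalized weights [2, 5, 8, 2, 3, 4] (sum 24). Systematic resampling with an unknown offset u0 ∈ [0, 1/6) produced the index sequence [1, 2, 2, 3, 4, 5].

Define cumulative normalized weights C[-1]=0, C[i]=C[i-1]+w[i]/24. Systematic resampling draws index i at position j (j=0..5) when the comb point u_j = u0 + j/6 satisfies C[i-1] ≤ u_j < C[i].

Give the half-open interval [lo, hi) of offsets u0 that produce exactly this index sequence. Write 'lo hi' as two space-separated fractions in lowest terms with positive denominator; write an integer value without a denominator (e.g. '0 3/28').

C = [1/12, 7/24, 5/8, 17/24, 5/6, 1]
j=0 picked index 1: u0 ∈ [1/12, 7/24)
j=1 picked index 2: u0 ∈ [1/8, 11/24)
j=2 picked index 2: u0 ∈ [-1/24, 7/24)
j=3 picked index 3: u0 ∈ [1/8, 5/24)
j=4 picked index 4: u0 ∈ [1/24, 1/6)
j=5 picked index 5: u0 ∈ [0, 1/6)
intersection: [1/8, 1/6)

1/8 1/6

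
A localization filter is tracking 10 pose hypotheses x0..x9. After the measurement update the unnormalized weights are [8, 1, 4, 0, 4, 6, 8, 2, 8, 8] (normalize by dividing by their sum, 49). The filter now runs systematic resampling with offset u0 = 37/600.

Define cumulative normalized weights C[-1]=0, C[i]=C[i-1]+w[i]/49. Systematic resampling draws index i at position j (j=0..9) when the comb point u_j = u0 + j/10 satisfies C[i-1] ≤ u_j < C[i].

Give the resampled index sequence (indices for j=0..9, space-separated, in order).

C = [8/49, 9/49, 13/49, 13/49, 17/49, 23/49, 31/49, 33/49, 41/49, 1]
j=0: u_0=37/600 ∈ [0, 8/49) → index 0
j=1: u_1=97/600 ∈ [0, 8/49) → index 0
j=2: u_2=157/600 ∈ [9/49, 13/49) → index 2
j=3: u_3=217/600 ∈ [17/49, 23/49) → index 5
j=4: u_4=277/600 ∈ [17/49, 23/49) → index 5
j=5: u_5=337/600 ∈ [23/49, 31/49) → index 6
j=6: u_6=397/600 ∈ [31/49, 33/49) → index 7
j=7: u_7=457/600 ∈ [33/49, 41/49) → index 8
j=8: u_8=517/600 ∈ [41/49, 1) → index 9
j=9: u_9=577/600 ∈ [41/49, 1) → index 9

0 0 2 5 5 6 7 8 9 9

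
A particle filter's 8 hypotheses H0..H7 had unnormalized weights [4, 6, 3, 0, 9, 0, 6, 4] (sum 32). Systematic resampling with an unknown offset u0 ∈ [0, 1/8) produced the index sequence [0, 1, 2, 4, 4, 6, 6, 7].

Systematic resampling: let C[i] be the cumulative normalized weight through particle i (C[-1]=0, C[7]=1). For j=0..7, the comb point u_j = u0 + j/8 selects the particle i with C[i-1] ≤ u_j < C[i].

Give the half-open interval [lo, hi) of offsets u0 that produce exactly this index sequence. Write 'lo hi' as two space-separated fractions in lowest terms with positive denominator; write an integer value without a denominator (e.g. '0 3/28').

1/16 1/8

C = [1/8, 5/16, 13/32, 13/32, 11/16, 11/16, 7/8, 1]
j=0 picked index 0: u0 ∈ [0, 1/8)
j=1 picked index 1: u0 ∈ [0, 3/16)
j=2 picked index 2: u0 ∈ [1/16, 5/32)
j=3 picked index 4: u0 ∈ [1/32, 5/16)
j=4 picked index 4: u0 ∈ [-3/32, 3/16)
j=5 picked index 6: u0 ∈ [1/16, 1/4)
j=6 picked index 6: u0 ∈ [-1/16, 1/8)
j=7 picked index 7: u0 ∈ [0, 1/8)
intersection: [1/16, 1/8)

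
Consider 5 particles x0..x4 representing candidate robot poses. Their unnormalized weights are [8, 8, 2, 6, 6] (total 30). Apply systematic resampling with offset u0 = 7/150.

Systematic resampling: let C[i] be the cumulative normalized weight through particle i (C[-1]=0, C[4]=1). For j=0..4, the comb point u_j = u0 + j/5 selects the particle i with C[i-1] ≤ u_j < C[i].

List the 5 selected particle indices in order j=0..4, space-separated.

0 0 1 3 4

C = [4/15, 8/15, 3/5, 4/5, 1]
j=0: u_0=7/150 ∈ [0, 4/15) → index 0
j=1: u_1=37/150 ∈ [0, 4/15) → index 0
j=2: u_2=67/150 ∈ [4/15, 8/15) → index 1
j=3: u_3=97/150 ∈ [3/5, 4/5) → index 3
j=4: u_4=127/150 ∈ [4/5, 1) → index 4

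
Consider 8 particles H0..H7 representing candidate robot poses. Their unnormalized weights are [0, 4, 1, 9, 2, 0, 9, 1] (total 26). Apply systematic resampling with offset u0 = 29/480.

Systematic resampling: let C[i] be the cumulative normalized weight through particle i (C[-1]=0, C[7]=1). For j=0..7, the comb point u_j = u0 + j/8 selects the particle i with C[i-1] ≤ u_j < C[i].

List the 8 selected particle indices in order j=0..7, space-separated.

1 2 3 3 4 6 6 6

C = [0, 2/13, 5/26, 7/13, 8/13, 8/13, 25/26, 1]
j=0: u_0=29/480 ∈ [0, 2/13) → index 1
j=1: u_1=89/480 ∈ [2/13, 5/26) → index 2
j=2: u_2=149/480 ∈ [5/26, 7/13) → index 3
j=3: u_3=209/480 ∈ [5/26, 7/13) → index 3
j=4: u_4=269/480 ∈ [7/13, 8/13) → index 4
j=5: u_5=329/480 ∈ [8/13, 25/26) → index 6
j=6: u_6=389/480 ∈ [8/13, 25/26) → index 6
j=7: u_7=449/480 ∈ [8/13, 25/26) → index 6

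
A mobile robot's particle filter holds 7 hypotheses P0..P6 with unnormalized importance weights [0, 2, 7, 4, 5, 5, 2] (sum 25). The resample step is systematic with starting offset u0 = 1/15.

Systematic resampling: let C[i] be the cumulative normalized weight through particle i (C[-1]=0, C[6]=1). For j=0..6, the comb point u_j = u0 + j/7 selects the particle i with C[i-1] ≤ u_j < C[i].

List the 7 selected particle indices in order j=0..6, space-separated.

C = [0, 2/25, 9/25, 13/25, 18/25, 23/25, 1]
j=0: u_0=1/15 ∈ [0, 2/25) → index 1
j=1: u_1=22/105 ∈ [2/25, 9/25) → index 2
j=2: u_2=37/105 ∈ [2/25, 9/25) → index 2
j=3: u_3=52/105 ∈ [9/25, 13/25) → index 3
j=4: u_4=67/105 ∈ [13/25, 18/25) → index 4
j=5: u_5=82/105 ∈ [18/25, 23/25) → index 5
j=6: u_6=97/105 ∈ [23/25, 1) → index 6

1 2 2 3 4 5 6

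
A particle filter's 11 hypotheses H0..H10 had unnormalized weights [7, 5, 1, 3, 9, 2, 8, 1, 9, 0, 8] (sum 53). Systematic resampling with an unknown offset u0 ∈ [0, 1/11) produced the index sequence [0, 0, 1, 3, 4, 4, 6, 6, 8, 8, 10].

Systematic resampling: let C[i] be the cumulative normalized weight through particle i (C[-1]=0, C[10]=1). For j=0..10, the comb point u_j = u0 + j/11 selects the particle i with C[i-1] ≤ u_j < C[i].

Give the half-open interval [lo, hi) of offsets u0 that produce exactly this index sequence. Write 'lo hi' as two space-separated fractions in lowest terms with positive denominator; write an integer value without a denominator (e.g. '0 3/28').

C = [7/53, 12/53, 13/53, 16/53, 25/53, 27/53, 35/53, 36/53, 45/53, 45/53, 1]
j=0 picked index 0: u0 ∈ [0, 7/53)
j=1 picked index 0: u0 ∈ [-1/11, 24/583)
j=2 picked index 1: u0 ∈ [-29/583, 26/583)
j=3 picked index 3: u0 ∈ [-16/583, 17/583)
j=4 picked index 4: u0 ∈ [-36/583, 63/583)
j=5 picked index 4: u0 ∈ [-89/583, 10/583)
j=6 picked index 6: u0 ∈ [-21/583, 67/583)
j=7 picked index 6: u0 ∈ [-74/583, 14/583)
j=8 picked index 8: u0 ∈ [-28/583, 71/583)
j=9 picked index 8: u0 ∈ [-81/583, 18/583)
j=10 picked index 10: u0 ∈ [-35/583, 1/11)
intersection: [0, 10/583)

0 10/583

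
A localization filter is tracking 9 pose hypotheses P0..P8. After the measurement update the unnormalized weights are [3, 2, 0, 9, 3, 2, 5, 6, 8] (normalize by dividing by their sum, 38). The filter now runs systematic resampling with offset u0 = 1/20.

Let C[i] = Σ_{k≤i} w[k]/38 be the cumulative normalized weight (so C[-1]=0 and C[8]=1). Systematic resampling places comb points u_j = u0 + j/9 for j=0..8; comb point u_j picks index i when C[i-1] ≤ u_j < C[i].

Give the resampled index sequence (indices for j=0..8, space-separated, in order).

0 3 3 4 5 6 7 8 8

C = [3/38, 5/38, 5/38, 7/19, 17/38, 1/2, 12/19, 15/19, 1]
j=0: u_0=1/20 ∈ [0, 3/38) → index 0
j=1: u_1=29/180 ∈ [5/38, 7/19) → index 3
j=2: u_2=49/180 ∈ [5/38, 7/19) → index 3
j=3: u_3=23/60 ∈ [7/19, 17/38) → index 4
j=4: u_4=89/180 ∈ [17/38, 1/2) → index 5
j=5: u_5=109/180 ∈ [1/2, 12/19) → index 6
j=6: u_6=43/60 ∈ [12/19, 15/19) → index 7
j=7: u_7=149/180 ∈ [15/19, 1) → index 8
j=8: u_8=169/180 ∈ [15/19, 1) → index 8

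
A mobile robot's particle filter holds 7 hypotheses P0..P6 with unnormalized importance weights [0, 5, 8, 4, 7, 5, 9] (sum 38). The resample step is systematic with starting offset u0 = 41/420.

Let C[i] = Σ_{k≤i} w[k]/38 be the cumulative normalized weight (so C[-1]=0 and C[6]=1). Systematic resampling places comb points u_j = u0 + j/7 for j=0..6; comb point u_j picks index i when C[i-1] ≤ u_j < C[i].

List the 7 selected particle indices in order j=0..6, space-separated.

C = [0, 5/38, 13/38, 17/38, 12/19, 29/38, 1]
j=0: u_0=41/420 ∈ [0, 5/38) → index 1
j=1: u_1=101/420 ∈ [5/38, 13/38) → index 2
j=2: u_2=23/60 ∈ [13/38, 17/38) → index 3
j=3: u_3=221/420 ∈ [17/38, 12/19) → index 4
j=4: u_4=281/420 ∈ [12/19, 29/38) → index 5
j=5: u_5=341/420 ∈ [29/38, 1) → index 6
j=6: u_6=401/420 ∈ [29/38, 1) → index 6

1 2 3 4 5 6 6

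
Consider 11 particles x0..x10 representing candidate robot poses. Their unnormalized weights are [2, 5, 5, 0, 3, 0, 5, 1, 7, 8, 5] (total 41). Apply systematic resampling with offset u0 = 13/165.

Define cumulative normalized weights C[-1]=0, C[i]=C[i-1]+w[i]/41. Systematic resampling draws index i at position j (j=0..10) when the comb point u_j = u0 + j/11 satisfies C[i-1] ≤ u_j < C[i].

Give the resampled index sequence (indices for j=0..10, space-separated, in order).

C = [2/41, 7/41, 12/41, 12/41, 15/41, 15/41, 20/41, 21/41, 28/41, 36/41, 1]
j=0: u_0=13/165 ∈ [2/41, 7/41) → index 1
j=1: u_1=28/165 ∈ [2/41, 7/41) → index 1
j=2: u_2=43/165 ∈ [7/41, 12/41) → index 2
j=3: u_3=58/165 ∈ [12/41, 15/41) → index 4
j=4: u_4=73/165 ∈ [15/41, 20/41) → index 6
j=5: u_5=8/15 ∈ [21/41, 28/41) → index 8
j=6: u_6=103/165 ∈ [21/41, 28/41) → index 8
j=7: u_7=118/165 ∈ [28/41, 36/41) → index 9
j=8: u_8=133/165 ∈ [28/41, 36/41) → index 9
j=9: u_9=148/165 ∈ [36/41, 1) → index 10
j=10: u_10=163/165 ∈ [36/41, 1) → index 10

1 1 2 4 6 8 8 9 9 10 10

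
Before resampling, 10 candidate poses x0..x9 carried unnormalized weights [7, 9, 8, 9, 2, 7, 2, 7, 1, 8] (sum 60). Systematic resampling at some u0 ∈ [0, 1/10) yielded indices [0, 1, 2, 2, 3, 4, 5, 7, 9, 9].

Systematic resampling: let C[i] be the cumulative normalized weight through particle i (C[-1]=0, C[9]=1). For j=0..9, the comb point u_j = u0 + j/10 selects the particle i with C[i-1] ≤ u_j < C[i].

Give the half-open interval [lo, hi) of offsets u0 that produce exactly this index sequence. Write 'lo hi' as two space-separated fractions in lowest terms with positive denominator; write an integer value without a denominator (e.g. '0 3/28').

1/15 1/12

C = [7/60, 4/15, 2/5, 11/20, 7/12, 7/10, 11/15, 17/20, 13/15, 1]
j=0 picked index 0: u0 ∈ [0, 7/60)
j=1 picked index 1: u0 ∈ [1/60, 1/6)
j=2 picked index 2: u0 ∈ [1/15, 1/5)
j=3 picked index 2: u0 ∈ [-1/30, 1/10)
j=4 picked index 3: u0 ∈ [0, 3/20)
j=5 picked index 4: u0 ∈ [1/20, 1/12)
j=6 picked index 5: u0 ∈ [-1/60, 1/10)
j=7 picked index 7: u0 ∈ [1/30, 3/20)
j=8 picked index 9: u0 ∈ [1/15, 1/5)
j=9 picked index 9: u0 ∈ [-1/30, 1/10)
intersection: [1/15, 1/12)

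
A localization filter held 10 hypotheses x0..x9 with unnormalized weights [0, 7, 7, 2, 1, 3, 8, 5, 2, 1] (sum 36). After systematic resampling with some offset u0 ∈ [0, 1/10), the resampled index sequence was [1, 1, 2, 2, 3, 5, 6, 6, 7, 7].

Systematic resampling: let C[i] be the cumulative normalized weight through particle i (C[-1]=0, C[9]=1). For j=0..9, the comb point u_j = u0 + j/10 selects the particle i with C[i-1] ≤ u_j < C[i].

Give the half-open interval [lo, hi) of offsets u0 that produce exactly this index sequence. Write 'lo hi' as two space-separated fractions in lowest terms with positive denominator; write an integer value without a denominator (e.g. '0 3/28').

C = [0, 7/36, 7/18, 4/9, 17/36, 5/9, 7/9, 11/12, 35/36, 1]
j=0 picked index 1: u0 ∈ [0, 7/36)
j=1 picked index 1: u0 ∈ [-1/10, 17/180)
j=2 picked index 2: u0 ∈ [-1/180, 17/90)
j=3 picked index 2: u0 ∈ [-19/180, 4/45)
j=4 picked index 3: u0 ∈ [-1/90, 2/45)
j=5 picked index 5: u0 ∈ [-1/36, 1/18)
j=6 picked index 6: u0 ∈ [-2/45, 8/45)
j=7 picked index 6: u0 ∈ [-13/90, 7/90)
j=8 picked index 7: u0 ∈ [-1/45, 7/60)
j=9 picked index 7: u0 ∈ [-11/90, 1/60)
intersection: [0, 1/60)

0 1/60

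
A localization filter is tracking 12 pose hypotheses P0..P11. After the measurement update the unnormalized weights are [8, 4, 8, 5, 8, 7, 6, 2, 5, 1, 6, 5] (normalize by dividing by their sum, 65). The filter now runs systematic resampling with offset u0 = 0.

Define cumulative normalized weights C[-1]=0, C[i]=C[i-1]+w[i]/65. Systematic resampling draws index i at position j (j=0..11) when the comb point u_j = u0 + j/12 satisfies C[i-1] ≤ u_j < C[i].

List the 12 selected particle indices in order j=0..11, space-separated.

0 0 1 2 3 4 4 5 6 8 10 10

C = [8/65, 12/65, 4/13, 5/13, 33/65, 8/13, 46/65, 48/65, 53/65, 54/65, 12/13, 1]
j=0: u_0=0 ∈ [0, 8/65) → index 0
j=1: u_1=1/12 ∈ [0, 8/65) → index 0
j=2: u_2=1/6 ∈ [8/65, 12/65) → index 1
j=3: u_3=1/4 ∈ [12/65, 4/13) → index 2
j=4: u_4=1/3 ∈ [4/13, 5/13) → index 3
j=5: u_5=5/12 ∈ [5/13, 33/65) → index 4
j=6: u_6=1/2 ∈ [5/13, 33/65) → index 4
j=7: u_7=7/12 ∈ [33/65, 8/13) → index 5
j=8: u_8=2/3 ∈ [8/13, 46/65) → index 6
j=9: u_9=3/4 ∈ [48/65, 53/65) → index 8
j=10: u_10=5/6 ∈ [54/65, 12/13) → index 10
j=11: u_11=11/12 ∈ [54/65, 12/13) → index 10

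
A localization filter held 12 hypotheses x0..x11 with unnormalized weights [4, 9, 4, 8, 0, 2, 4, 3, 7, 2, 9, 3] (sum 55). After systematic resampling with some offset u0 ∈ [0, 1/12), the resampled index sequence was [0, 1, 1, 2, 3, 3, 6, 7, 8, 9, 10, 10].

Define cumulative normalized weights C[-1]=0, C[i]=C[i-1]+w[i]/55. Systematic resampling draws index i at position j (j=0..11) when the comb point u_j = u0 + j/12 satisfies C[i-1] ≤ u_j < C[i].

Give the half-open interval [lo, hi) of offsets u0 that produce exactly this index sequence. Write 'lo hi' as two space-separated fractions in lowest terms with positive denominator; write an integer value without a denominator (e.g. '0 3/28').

0 19/660

C = [4/55, 13/55, 17/55, 5/11, 5/11, 27/55, 31/55, 34/55, 41/55, 43/55, 52/55, 1]
j=0 picked index 0: u0 ∈ [0, 4/55)
j=1 picked index 1: u0 ∈ [-7/660, 101/660)
j=2 picked index 1: u0 ∈ [-31/330, 23/330)
j=3 picked index 2: u0 ∈ [-3/220, 13/220)
j=4 picked index 3: u0 ∈ [-4/165, 4/33)
j=5 picked index 3: u0 ∈ [-71/660, 5/132)
j=6 picked index 6: u0 ∈ [-1/110, 7/110)
j=7 picked index 7: u0 ∈ [-13/660, 23/660)
j=8 picked index 8: u0 ∈ [-8/165, 13/165)
j=9 picked index 9: u0 ∈ [-1/220, 7/220)
j=10 picked index 10: u0 ∈ [-17/330, 37/330)
j=11 picked index 10: u0 ∈ [-89/660, 19/660)
intersection: [0, 19/660)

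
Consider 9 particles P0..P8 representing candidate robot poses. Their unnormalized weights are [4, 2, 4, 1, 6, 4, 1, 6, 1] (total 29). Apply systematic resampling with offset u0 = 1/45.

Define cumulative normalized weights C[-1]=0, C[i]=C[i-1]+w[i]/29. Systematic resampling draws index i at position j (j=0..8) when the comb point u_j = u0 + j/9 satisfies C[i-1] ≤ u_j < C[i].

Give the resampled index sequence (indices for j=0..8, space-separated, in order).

0 0 2 3 4 4 5 7 7

C = [4/29, 6/29, 10/29, 11/29, 17/29, 21/29, 22/29, 28/29, 1]
j=0: u_0=1/45 ∈ [0, 4/29) → index 0
j=1: u_1=2/15 ∈ [0, 4/29) → index 0
j=2: u_2=11/45 ∈ [6/29, 10/29) → index 2
j=3: u_3=16/45 ∈ [10/29, 11/29) → index 3
j=4: u_4=7/15 ∈ [11/29, 17/29) → index 4
j=5: u_5=26/45 ∈ [11/29, 17/29) → index 4
j=6: u_6=31/45 ∈ [17/29, 21/29) → index 5
j=7: u_7=4/5 ∈ [22/29, 28/29) → index 7
j=8: u_8=41/45 ∈ [22/29, 28/29) → index 7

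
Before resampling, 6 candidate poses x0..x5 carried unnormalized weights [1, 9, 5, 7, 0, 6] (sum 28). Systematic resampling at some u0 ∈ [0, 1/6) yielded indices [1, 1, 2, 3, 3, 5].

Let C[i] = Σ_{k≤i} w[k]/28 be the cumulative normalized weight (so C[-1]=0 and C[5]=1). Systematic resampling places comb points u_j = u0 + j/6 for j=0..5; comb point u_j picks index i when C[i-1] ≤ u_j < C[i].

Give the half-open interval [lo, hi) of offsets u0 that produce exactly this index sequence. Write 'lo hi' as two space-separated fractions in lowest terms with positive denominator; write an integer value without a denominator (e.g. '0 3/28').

1/28 5/42

C = [1/28, 5/14, 15/28, 11/14, 11/14, 1]
j=0 picked index 1: u0 ∈ [1/28, 5/14)
j=1 picked index 1: u0 ∈ [-11/84, 4/21)
j=2 picked index 2: u0 ∈ [1/42, 17/84)
j=3 picked index 3: u0 ∈ [1/28, 2/7)
j=4 picked index 3: u0 ∈ [-11/84, 5/42)
j=5 picked index 5: u0 ∈ [-1/21, 1/6)
intersection: [1/28, 5/42)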